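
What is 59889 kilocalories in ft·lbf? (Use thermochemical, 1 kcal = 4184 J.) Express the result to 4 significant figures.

1 kilocalorie = 3085.96 foot-pounds.
59889 × 3085.96 ≈ 1.848e+8 ft·lbf.

1.848e+8 ft·lbf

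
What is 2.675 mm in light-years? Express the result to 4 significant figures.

2.827e-19 ly

1 millimeter = 1.05700e-19 ly.
Then 2.675 × 1.05700e-19 ≈ 2.827e-19 ly.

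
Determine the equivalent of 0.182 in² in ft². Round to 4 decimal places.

0.0013 square feet

1 square inch = 0.00694444 ft².
Then 0.182 × 0.00694444 ≈ 0.0013 ft².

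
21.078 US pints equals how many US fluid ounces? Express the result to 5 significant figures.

1 US pt = 16.0000 US fl oz.
Then 21.078 × 16.0000 ≈ 337.25 US fl oz.

337.25 US fl oz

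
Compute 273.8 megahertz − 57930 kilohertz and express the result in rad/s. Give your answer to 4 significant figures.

1.356e+9 radians per second

273.8 MHz = 1.72034e+9 rad/s and 57930 kHz = 3.63985e+8 rad/s.
1.72034e+9 − 3.63985e+8 ≈ 1.356e+9 rad/s.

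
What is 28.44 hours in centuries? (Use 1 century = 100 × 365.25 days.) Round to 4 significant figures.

1 h = 1.14077 × 10^-6 century.
So 28.44 × 1.14077 × 10^-6 ≈ 3.244 × 10^-5 century.

3.244 × 10^-5 centuries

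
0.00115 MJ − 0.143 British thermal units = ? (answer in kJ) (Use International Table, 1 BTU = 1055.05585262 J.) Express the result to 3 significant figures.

0.00115 MJ = 1.15000 kJ and 0.143 BTU = 0.150873 kJ.
1.15000 − 0.150873 ≈ 0.999 kJ.

0.999 kilojoules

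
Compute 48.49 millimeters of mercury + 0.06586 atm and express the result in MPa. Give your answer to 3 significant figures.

0.0131 megapascals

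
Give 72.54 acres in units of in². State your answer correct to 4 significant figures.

4.550e+8 in²

1 acre = 6.27264e+6 square inches.
Then 72.54 × 6.27264e+6 ≈ 4.550e+8 in².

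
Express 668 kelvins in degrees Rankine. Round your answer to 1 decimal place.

°R = K × 9/5.
Applying the formula gives 1202.4 °R.

1202.4 °R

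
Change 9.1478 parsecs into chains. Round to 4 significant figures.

1.403 × 10^16 chain

1 parsec = 1.53388 × 10^15 chain.
Then 9.1478 × 1.53388 × 10^15 ≈ 1.403 × 10^16 chain.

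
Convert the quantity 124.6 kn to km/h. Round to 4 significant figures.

230.8 kilometers per hour

1 kn = 1.85200 km/h.
124.6 × 1.85200 ≈ 230.8 km/h.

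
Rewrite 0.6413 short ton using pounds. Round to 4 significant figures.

1 short ton = 2000.00 lb.
Thus 0.6413 × 2000.00 ≈ 1283 lb.

1283 pounds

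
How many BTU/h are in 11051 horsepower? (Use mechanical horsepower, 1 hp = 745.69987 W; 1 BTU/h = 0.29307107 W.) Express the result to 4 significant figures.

2.812e+7 BTU per hour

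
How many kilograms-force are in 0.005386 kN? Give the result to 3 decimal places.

0.549 kilograms-force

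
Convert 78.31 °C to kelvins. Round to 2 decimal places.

K = °C + 273.15.
Applying the formula gives 351.46 K.

351.46 kelvins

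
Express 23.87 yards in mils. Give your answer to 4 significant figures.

859300 mils

1 yard = 36000.0 mils.
Thus 23.87 × 36000.0 ≈ 859300 mil.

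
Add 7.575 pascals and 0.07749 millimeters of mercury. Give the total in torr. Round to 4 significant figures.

0.1343 torr

7.575 Pa = 0.0568172 torr and 0.07749 mmHg = 0.0774900 torr.
0.0568172 + 0.0774900 ≈ 0.1343 torr.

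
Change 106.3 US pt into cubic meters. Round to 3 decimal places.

0.050 m³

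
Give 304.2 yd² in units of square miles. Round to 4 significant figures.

1 yd² = 3.22831e-7 square miles.
Thus 304.2 × 3.22831e-7 ≈ 9.821e-5 mi².

9.821e-5 mi²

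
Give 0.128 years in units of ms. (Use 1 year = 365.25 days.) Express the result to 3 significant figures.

4.04 × 10^9 milliseconds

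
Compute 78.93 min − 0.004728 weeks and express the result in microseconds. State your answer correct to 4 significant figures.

78.93 min = 4.73580 × 10^9 μs and 0.004728 wk = 2.85949 × 10^9 μs.
4.73580 × 10^9 − 2.85949 × 10^9 ≈ 1.876 × 10^9 μs.

1.876 × 10^9 microseconds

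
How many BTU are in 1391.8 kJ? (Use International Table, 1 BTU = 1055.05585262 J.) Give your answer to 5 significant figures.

1319.2 BTU

1 kJ = 0.947817 BTU.
So 1391.8 × 0.947817 ≈ 1319.2 BTU.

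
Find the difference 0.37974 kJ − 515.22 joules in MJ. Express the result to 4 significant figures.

-0.0001355 MJ

0.37974 kJ = 0.000379740 MJ and 515.22 J = 0.000515220 MJ.
0.000379740 − 0.000515220 ≈ -0.0001355 MJ.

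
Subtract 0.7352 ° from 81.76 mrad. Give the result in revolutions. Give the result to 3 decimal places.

0.011 rev

81.76 mrad = 0.0130125 rev and 0.7352 ° = 0.00204222 rev.
0.0130125 − 0.00204222 ≈ 0.011 rev.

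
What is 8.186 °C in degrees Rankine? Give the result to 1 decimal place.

506.4 degrees Rankine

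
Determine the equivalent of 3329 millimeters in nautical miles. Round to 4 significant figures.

1 mm = 5.39957 × 10^-7 nautical miles.
So 3329 × 5.39957 × 10^-7 ≈ 0.001798 nmi.

0.001798 nautical miles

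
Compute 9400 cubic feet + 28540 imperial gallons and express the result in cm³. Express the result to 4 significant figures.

9400 ft³ = 2.66178 × 10^8 cm³ and 28540 imp gal = 1.29745 × 10^8 cm³.
2.66178 × 10^8 + 1.29745 × 10^8 ≈ 3.959 × 10^8 cm³.

3.959 × 10^8 cubic centimeters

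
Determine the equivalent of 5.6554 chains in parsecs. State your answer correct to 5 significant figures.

3.6870e-15 pc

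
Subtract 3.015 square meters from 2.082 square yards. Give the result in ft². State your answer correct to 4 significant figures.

-13.72 square feet

2.082 yd² = 18.7380 ft² and 3.015 m² = 32.4532 ft².
18.7380 − 32.4532 ≈ -13.72 ft².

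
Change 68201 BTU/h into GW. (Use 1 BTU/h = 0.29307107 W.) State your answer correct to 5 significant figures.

1.9988 × 10^-5 gigawatts

1 BTU/h = 2.93071 × 10^-10 GW.
So 68201 × 2.93071 × 10^-10 ≈ 1.9988 × 10^-5 GW.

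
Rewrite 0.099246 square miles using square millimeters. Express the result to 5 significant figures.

2.5705 × 10^11 mm²

1 mi² = 2.58999 × 10^12 square millimeters.
Then 0.099246 × 2.58999 × 10^12 ≈ 2.5705 × 10^11 mm².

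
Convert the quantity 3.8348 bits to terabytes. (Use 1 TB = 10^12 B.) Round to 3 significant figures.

1 bit = 1.25000e-13 TB.
Then 3.8348 × 1.25000e-13 ≈ 4.79e-13 TB.

4.79e-13 TB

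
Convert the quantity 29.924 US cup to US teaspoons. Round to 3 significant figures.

1 US cup = 48.0000 US tsp.
Thus 29.924 × 48.0000 ≈ 1440 US tsp.

1440 US tsp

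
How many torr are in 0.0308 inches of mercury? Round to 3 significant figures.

1 inHg = 25.4000 torr.
Then 0.0308 × 25.4000 ≈ 0.782 torr.

0.782 torr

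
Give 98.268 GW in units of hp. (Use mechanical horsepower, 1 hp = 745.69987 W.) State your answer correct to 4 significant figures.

1.318 × 10^8 hp

1 GW = 1.34102 × 10^6 horsepower.
Thus 98.268 × 1.34102 × 10^6 ≈ 1.318 × 10^8 hp.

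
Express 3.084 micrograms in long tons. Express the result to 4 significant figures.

3.035 × 10^-12 long tons

1 microgram = 9.84207 × 10^-13 long ton.
Thus 3.084 × 9.84207 × 10^-13 ≈ 3.035 × 10^-12 long ton.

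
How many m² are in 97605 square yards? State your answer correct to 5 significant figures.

81610 square meters

1 square yard = 0.836127 square meters.
97605 × 0.836127 ≈ 81610 m².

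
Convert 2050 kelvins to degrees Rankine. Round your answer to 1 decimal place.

3690.0 degrees Rankine

°R = K × 9/5.
Applying the formula gives 3690.0 °R.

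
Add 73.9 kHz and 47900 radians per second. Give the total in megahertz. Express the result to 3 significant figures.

0.0815 MHz

73.9 kHz = 0.0739000 MHz and 47900 rad/s = 0.00762352 MHz.
0.0739000 + 0.00762352 ≈ 0.0815 MHz.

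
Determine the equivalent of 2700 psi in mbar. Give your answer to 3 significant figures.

1 pound per square inch = 68.9476 mbar.
2700 × 68.9476 ≈ 186000 mbar.

186000 mbar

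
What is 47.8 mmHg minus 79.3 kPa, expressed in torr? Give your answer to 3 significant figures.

-547 torr

47.8 mmHg = 47.8000 torr and 79.3 kPa = 594.799 torr.
47.8000 − 594.799 ≈ -547 torr.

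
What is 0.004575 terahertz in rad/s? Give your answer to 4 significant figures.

1 THz = 6.28319e+12 radians per second.
0.004575 × 6.28319e+12 ≈ 2.875e+10 rad/s.

2.875e+10 rad/s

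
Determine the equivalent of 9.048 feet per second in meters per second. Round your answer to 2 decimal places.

2.76 meters per second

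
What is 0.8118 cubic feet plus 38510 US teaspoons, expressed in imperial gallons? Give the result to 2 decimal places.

46.81 imp gal

0.8118 ft³ = 5.05657 imp gal and 38510 US tsp = 41.7530 imp gal.
5.05657 + 41.7530 ≈ 46.81 imp gal.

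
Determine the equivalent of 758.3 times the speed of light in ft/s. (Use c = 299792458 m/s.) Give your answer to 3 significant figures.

7.46e+11 ft/s

1 speed of light = 9.83571e+8 feet per second.
Then 758.3 × 9.83571e+8 ≈ 7.46e+11 ft/s.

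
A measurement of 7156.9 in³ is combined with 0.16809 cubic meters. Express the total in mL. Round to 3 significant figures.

285000 mL

7156.9 in³ = 117281 mL and 0.16809 m³ = 168090 mL.
117281 + 168090 ≈ 285000 mL.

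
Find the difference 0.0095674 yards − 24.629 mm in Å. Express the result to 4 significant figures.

-1.588e+8 Å

0.0095674 yd = 8.74843e+7 Å and 24.629 mm = 2.46290e+8 Å.
8.74843e+7 − 2.46290e+8 ≈ -1.588e+8 Å.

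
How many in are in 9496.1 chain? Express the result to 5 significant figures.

1 chain = 792.000 in.
Thus 9496.1 × 792.000 ≈ 7.5209 × 10^6 in.

7.5209 × 10^6 in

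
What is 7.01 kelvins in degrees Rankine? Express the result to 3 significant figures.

12.6 °R

°R = K × 9/5.
Applying the formula gives 12.6 °R.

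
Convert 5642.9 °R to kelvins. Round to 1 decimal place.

3134.9 K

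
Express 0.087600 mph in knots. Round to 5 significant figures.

1 mile per hour = 0.868976 kn.
Then 0.087600 × 0.868976 ≈ 0.076122 kn.

0.076122 kn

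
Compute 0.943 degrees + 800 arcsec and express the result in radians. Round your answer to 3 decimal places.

0.943 ° = 0.0164585 rad and 800 arcsec = 0.00387851 rad.
0.0164585 + 0.00387851 ≈ 0.020 rad.

0.020 radians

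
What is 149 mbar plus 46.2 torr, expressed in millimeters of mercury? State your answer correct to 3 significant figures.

149 mbar = 111.759 mmHg and 46.2 torr = 46.2000 mmHg.
111.759 + 46.2000 ≈ 158 mmHg.

158 millimeters of mercury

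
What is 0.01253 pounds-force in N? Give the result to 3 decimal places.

0.056 N

1 pound-force = 4.44822 N.
0.01253 × 4.44822 ≈ 0.056 N.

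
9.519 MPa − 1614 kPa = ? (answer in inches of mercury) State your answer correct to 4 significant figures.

2334 inHg

9.519 MPa = 2810.96 inHg and 1614 kPa = 476.614 inHg.
2810.96 − 476.614 ≈ 2334 inHg.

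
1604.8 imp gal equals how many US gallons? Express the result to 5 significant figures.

1 imp gal = 1.20095 US gal.
Then 1604.8 × 1.20095 ≈ 1927.3 US gal.

1927.3 US gal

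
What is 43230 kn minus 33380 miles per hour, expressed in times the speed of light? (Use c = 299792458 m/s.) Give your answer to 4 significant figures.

43230 kn = 7.41828e-5 c and 33380 mph = 4.97751e-5 c.
7.41828e-5 − 4.97751e-5 ≈ 2.441e-5 c.

2.441e-5 times the speed of light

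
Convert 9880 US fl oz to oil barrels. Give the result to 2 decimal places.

1.84 bbl

1 US fl oz = 0.000186012 oil barrels.
Then 9880 × 0.000186012 ≈ 1.84 bbl.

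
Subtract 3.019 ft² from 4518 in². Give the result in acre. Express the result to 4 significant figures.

0.0006510 acre

4518 in² = 0.000720271 acre and 3.019 ft² = 6.93067e-5 acre.
0.000720271 − 6.93067e-5 ≈ 0.0006510 acre.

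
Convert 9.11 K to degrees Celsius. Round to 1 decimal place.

-264.0 degrees Celsius

K = °C + 273.15.
Applying the formula gives -264.0 °C.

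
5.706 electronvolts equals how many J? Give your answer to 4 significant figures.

9.142 × 10^-19 joules

1 eV = 1.60218 × 10^-19 J.
5.706 × 1.60218 × 10^-19 ≈ 9.142 × 10^-19 J.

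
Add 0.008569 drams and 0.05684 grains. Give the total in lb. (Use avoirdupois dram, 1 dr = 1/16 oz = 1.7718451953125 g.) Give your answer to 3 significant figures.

0.008569 dr = 3.34727e-5 lb and 0.05684 gr = 8.12000e-6 lb.
3.34727e-5 + 8.12000e-6 ≈ 4.16e-5 lb.

4.16e-5 pounds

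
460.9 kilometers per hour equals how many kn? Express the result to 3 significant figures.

249 knots

1 km/h = 0.539957 kn.
So 460.9 × 0.539957 ≈ 249 kn.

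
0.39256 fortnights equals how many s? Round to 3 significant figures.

475000 s

1 fortnight = 1.20960e+6 seconds.
Thus 0.39256 × 1.20960e+6 ≈ 475000 s.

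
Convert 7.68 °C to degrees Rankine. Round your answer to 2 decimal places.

505.49 degrees Rankine

°R = (°C + 273.15) × 9/5.
Applying the formula gives 505.49 °R.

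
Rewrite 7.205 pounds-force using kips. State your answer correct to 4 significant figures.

0.007205 kip

1 lbf = 0.00100000 kip.
So 7.205 × 0.00100000 ≈ 0.007205 kip.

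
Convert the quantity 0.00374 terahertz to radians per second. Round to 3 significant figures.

2.35 × 10^10 rad/s

1 THz = 6.28319 × 10^12 rad/s.
0.00374 × 6.28319 × 10^12 ≈ 2.35 × 10^10 rad/s.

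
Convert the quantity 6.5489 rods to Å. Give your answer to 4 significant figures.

3.294 × 10^11 angstroms

1 rod = 5.02920 × 10^10 angstroms.
6.5489 × 5.02920 × 10^10 ≈ 3.294 × 10^11 Å.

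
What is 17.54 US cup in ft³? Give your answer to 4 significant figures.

1 US cup = 0.00835503 cubic feet.
So 17.54 × 0.00835503 ≈ 0.1465 ft³.

0.1465 ft³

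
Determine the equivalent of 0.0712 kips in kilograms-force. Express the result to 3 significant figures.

1 kip = 453.592 kilograms-force.
So 0.0712 × 453.592 ≈ 32.3 kgf.

32.3 kgf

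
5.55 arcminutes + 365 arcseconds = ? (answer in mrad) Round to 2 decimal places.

3.38 mrad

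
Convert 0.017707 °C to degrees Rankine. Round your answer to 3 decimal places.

°R = (°C + 273.15) × 9/5.
Applying the formula gives 491.702 °R.

491.702 °R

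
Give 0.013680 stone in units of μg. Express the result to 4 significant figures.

8.687 × 10^7 μg

1 st = 6.35029 × 10^9 μg.
Then 0.013680 × 6.35029 × 10^9 ≈ 8.687 × 10^7 μg.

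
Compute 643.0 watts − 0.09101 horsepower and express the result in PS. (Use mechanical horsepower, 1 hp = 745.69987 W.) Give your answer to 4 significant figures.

643.0 W = 0.874237 PS and 0.09101 hp = 0.0922723 PS.
0.874237 − 0.0922723 ≈ 0.7820 PS.

0.7820 metric horsepower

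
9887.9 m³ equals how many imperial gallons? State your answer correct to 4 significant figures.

2.175 × 10^6 imp gal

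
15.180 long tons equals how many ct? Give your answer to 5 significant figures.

7.7118 × 10^7 ct

1 long ton = 5.08023 × 10^6 ct.
Then 15.180 × 5.08023 × 10^6 ≈ 7.7118 × 10^7 ct.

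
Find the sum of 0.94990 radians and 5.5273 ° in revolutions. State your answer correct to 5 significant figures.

0.94990 rad = 0.151181 rev and 5.5273 ° = 0.0153536 rev.
0.151181 + 0.0153536 ≈ 0.16653 rev.

0.16653 rev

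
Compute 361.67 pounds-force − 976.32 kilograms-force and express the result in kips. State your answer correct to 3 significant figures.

-1.79 kips

361.67 lbf = 0.361670 kip and 976.32 kgf = 2.15242 kip.
0.361670 − 2.15242 ≈ -1.79 kip.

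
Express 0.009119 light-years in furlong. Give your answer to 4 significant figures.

4.289e+11 furlongs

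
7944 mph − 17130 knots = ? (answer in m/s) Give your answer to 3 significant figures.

7944 mph = 3551.29 m/s and 17130 kn = 8812.43 m/s.
3551.29 − 8812.43 ≈ -5260 m/s.

-5260 meters per second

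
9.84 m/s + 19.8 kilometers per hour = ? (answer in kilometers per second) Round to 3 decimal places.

9.84 m/s = 0.00984000 km/s and 19.8 km/h = 0.00550000 km/s.
0.00984000 + 0.00550000 ≈ 0.015 km/s.

0.015 kilometers per second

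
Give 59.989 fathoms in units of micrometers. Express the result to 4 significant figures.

1 fathom = 1.82880e+6 μm.
Thus 59.989 × 1.82880e+6 ≈ 1.097e+8 μm.

1.097e+8 μm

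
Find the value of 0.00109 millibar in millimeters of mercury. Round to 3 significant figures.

0.000818 millimeters of mercury

1 mbar = 0.750062 millimeters of mercury.
0.00109 × 0.750062 ≈ 0.000818 mmHg.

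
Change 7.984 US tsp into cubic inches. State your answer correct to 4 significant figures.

1 US tsp = 0.300781 in³.
7.984 × 0.300781 ≈ 2.401 in³.

2.401 in³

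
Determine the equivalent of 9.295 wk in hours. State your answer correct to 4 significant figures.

1562 h

1 week = 168.000 hours.
Thus 9.295 × 168.000 ≈ 1562 h.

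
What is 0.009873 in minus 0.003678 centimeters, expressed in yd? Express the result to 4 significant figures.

0.009873 in = 0.000274250 yd and 0.003678 cm = 4.02231 × 10^-5 yd.
0.000274250 − 4.02231 × 10^-5 ≈ 0.0002340 yd.

0.0002340 yd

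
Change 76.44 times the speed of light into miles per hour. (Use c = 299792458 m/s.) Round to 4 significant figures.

5.126e+10 mph

1 speed of light = 6.70617e+8 miles per hour.
76.44 × 6.70617e+8 ≈ 5.126e+10 mph.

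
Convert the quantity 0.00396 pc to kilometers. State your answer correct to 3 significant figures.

1 parsec = 3.08568e+13 kilometers.
Thus 0.00396 × 3.08568e+13 ≈ 1.22e+11 km.

1.22e+11 km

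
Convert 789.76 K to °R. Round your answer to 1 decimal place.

1421.6 °R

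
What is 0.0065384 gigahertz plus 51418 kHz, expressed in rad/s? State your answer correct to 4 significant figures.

0.0065384 GHz = 4.10820e+7 rad/s and 51418 kHz = 3.23069e+8 rad/s.
4.10820e+7 + 3.23069e+8 ≈ 3.642e+8 rad/s.

3.642e+8 radians per second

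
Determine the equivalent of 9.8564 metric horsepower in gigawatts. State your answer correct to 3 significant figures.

7.25 × 10^-6 GW

1 metric horsepower = 7.35499 × 10^-7 gigawatts.
So 9.8564 × 7.35499 × 10^-7 ≈ 7.25 × 10^-6 GW.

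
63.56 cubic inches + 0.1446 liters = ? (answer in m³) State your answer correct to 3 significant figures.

0.00119 cubic meters

63.56 in³ = 0.00104156 m³ and 0.1446 L = 0.000144600 m³.
0.00104156 + 0.000144600 ≈ 0.00119 m³.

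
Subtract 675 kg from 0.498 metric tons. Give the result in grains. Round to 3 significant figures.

0.498 t = 7.68531 × 10^6 gr and 675 kg = 1.04168 × 10^7 gr.
7.68531 × 10^6 − 1.04168 × 10^7 ≈ -2.73 × 10^6 gr.

-2.73 × 10^6 grains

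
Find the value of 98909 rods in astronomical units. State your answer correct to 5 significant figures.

1 rod = 3.36181 × 10^-11 astronomical units.
Thus 98909 × 3.36181 × 10^-11 ≈ 3.3251 × 10^-6 au.

3.3251 × 10^-6 au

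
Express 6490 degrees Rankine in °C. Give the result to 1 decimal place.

°R = (°C + 273.15) × 9/5.
Applying the formula gives 3332.4 °C.

3332.4 °C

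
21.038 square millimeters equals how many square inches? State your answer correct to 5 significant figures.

0.032609 in²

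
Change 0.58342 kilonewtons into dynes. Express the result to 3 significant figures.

5.83 × 10^7 dyn

1 kN = 1.00000 × 10^8 dyn.
0.58342 × 1.00000 × 10^8 ≈ 5.83 × 10^7 dyn.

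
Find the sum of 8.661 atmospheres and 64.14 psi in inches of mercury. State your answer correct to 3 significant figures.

390 inches of mercury

8.661 atm = 259.148 inHg and 64.14 psi = 130.590 inHg.
259.148 + 130.590 ≈ 390 inHg.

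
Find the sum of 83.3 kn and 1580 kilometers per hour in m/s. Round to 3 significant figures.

482 meters per second

83.3 kn = 42.8532 m/s and 1580 km/h = 438.889 m/s.
42.8532 + 438.889 ≈ 482 m/s.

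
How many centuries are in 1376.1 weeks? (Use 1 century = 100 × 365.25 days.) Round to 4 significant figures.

0.2637 centuries

1 wk = 0.000191650 century.
So 1376.1 × 0.000191650 ≈ 0.2637 century.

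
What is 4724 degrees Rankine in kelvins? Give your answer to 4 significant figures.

2624 K

°R = K × 9/5.
Applying the formula gives 2624 K.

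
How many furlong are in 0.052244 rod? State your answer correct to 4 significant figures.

0.001306 furlong

1 rod = 0.0250000 furlong.
0.052244 × 0.0250000 ≈ 0.001306 furlong.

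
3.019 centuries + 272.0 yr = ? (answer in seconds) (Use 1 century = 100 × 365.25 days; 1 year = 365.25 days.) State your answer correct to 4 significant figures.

1.811e+10 s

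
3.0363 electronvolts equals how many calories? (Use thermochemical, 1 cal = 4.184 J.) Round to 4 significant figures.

1 eV = 3.82929e-20 cal.
3.0363 × 3.82929e-20 ≈ 1.163e-19 cal.

1.163e-19 cal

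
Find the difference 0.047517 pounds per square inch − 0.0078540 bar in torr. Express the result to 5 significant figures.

0.047517 psi = 2.45734 torr and 0.0078540 bar = 5.89098 torr.
2.45734 − 5.89098 ≈ -3.4336 torr.

-3.4336 torr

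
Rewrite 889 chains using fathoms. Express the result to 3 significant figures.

9780 fathoms

1 chain = 11.0000 fathom.
So 889 × 11.0000 ≈ 9780 fathom.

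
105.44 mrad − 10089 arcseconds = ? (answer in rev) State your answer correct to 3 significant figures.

0.00900 rev

105.44 mrad = 0.0167813 rev and 10089 arcsec = 0.00778472 rev.
0.0167813 − 0.00778472 ≈ 0.00900 rev.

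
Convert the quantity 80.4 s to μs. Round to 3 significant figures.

1 second = 1.00000e+6 μs.
Then 80.4 × 1.00000e+6 ≈ 8.04e+7 μs.

8.04e+7 μs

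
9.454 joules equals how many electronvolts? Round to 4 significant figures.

5.901e+19 electronvolts

1 J = 6.24151e+18 eV.
Then 9.454 × 6.24151e+18 ≈ 5.901e+19 eV.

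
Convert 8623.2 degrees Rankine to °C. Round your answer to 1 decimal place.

°R = (°C + 273.15) × 9/5.
Applying the formula gives 4517.5 °C.

4517.5 degrees Celsius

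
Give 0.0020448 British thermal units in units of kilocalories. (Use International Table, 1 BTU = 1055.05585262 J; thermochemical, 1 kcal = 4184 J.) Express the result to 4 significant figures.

1 BTU = 0.252164 kilocalories.
So 0.0020448 × 0.252164 ≈ 0.0005156 kcal.

0.0005156 kilocalories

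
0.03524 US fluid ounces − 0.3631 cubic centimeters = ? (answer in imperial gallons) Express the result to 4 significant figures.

0.03524 US fl oz = 0.000229246 imp gal and 0.3631 cm³ = 7.98708e-5 imp gal.
0.000229246 − 7.98708e-5 ≈ 0.0001494 imp gal.

0.0001494 imperial gallons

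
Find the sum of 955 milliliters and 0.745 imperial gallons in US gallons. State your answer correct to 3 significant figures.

1.15 US gal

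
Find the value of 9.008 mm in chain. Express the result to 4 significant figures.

0.0004478 chains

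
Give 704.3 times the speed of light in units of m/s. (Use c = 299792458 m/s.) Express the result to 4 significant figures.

2.111 × 10^11 m/s

1 speed of light = 2.99792 × 10^8 meters per second.
Thus 704.3 × 2.99792 × 10^8 ≈ 2.111 × 10^11 m/s.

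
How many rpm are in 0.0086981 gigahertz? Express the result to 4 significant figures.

5.219 × 10^8 rpm

1 gigahertz = 6.00000 × 10^10 rpm.
Thus 0.0086981 × 6.00000 × 10^10 ≈ 5.219 × 10^8 rpm.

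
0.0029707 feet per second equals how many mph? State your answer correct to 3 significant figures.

1 ft/s = 0.681818 miles per hour.
So 0.0029707 × 0.681818 ≈ 0.00203 mph.

0.00203 mph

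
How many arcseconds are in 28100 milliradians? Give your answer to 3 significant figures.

5.80 × 10^6 arcseconds

1 mrad = 206.265 arcsec.
So 28100 × 206.265 ≈ 5.80 × 10^6 arcsec.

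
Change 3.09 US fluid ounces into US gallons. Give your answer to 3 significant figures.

0.0241 US gallons

1 US fluid ounce = 0.00781250 US gal.
3.09 × 0.00781250 ≈ 0.0241 US gal.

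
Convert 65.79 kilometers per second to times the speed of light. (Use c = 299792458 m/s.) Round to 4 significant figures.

0.0002195 c

1 kilometer per second = 3.33564e-6 c.
Thus 65.79 × 3.33564e-6 ≈ 0.0002195 c.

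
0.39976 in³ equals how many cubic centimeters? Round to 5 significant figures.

6.5509 cm³

1 cubic inch = 16.3871 cm³.
So 0.39976 × 16.3871 ≈ 6.5509 cm³.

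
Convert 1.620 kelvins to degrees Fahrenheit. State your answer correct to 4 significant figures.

-456.8 degrees Fahrenheit

K = (°F + 459.67) × 5/9.
Applying the formula gives -456.8 °F.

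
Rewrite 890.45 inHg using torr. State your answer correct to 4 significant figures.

22620 torr

1 inHg = 25.4000 torr.
890.45 × 25.4000 ≈ 22620 torr.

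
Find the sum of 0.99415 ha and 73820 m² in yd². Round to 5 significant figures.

0.99415 ha = 11889.9 yd² and 73820 m² = 88288.0 yd².
11889.9 + 88288.0 ≈ 100180 yd².

100180 yd²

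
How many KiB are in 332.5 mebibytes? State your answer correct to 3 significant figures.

340000 KiB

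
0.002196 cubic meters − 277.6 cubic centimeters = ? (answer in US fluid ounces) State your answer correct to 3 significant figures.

0.002196 m³ = 74.2556 US fl oz and 277.6 cm³ = 9.38677 US fl oz.
74.2556 − 9.38677 ≈ 64.9 US fl oz.

64.9 US fl oz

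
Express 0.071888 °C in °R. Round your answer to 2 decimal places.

°R = (°C + 273.15) × 9/5.
Applying the formula gives 491.80 °R.

491.80 °R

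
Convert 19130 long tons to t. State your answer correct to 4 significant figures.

1 long ton = 1.01605 metric tons.
So 19130 × 1.01605 ≈ 19440 t.

19440 t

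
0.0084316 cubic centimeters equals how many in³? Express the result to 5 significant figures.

0.00051453 in³

1 cm³ = 0.0610237 in³.
So 0.0084316 × 0.0610237 ≈ 0.00051453 in³.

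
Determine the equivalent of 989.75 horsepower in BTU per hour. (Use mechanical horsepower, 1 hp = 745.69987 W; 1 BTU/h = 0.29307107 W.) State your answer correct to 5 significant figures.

1 hp = 2544.434 BTU per hour.
Thus 989.75 × 2544.434 ≈ 2.5184e+6 BTU/h.

2.5184e+6 BTU/h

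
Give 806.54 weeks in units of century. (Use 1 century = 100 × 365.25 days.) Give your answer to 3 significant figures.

0.155 century

1 week = 0.000191650 century.
Thus 806.54 × 0.000191650 ≈ 0.155 century.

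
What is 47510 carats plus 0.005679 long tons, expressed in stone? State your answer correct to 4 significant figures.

2.405 st

47510 ct = 1.49631 st and 0.005679 long ton = 0.908640 st.
1.49631 + 0.908640 ≈ 2.405 st.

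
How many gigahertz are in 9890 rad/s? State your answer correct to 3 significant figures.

1.57e-6 GHz

1 radian per second = 1.59155e-10 GHz.
Thus 9890 × 1.59155e-10 ≈ 1.57e-6 GHz.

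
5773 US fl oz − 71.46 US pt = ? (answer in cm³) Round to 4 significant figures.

5773 US fl oz = 170728 cm³ and 71.46 US pt = 33813.2 cm³.
170728 − 33813.2 ≈ 136900 cm³.

136900 cm³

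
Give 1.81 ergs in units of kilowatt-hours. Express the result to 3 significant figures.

5.03e-14 kWh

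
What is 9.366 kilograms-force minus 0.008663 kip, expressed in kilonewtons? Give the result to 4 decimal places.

9.366 kgf = 0.0918491 kN and 0.008663 kip = 0.0385349 kN.
0.0918491 − 0.0385349 ≈ 0.0533 kN.

0.0533 kilonewtons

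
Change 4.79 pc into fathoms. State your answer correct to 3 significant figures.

8.08e+16 fathoms

1 parsec = 1.68727e+16 fathoms.
Then 4.79 × 1.68727e+16 ≈ 8.08e+16 fathom.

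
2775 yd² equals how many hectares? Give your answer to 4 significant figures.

1 yd² = 8.36127e-5 ha.
Thus 2775 × 8.36127e-5 ≈ 0.2320 ha.

0.2320 ha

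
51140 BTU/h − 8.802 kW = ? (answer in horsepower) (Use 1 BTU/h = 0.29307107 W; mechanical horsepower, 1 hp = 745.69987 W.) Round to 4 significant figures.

8.295 horsepower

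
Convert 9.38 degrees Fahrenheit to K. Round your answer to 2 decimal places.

260.58 kelvins

K = (°F + 459.67) × 5/9.
Applying the formula gives 260.58 K.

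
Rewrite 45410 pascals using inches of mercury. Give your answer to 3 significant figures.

1 pascal = 0.000295300 inHg.
So 45410 × 0.000295300 ≈ 13.4 inHg.

13.4 inches of mercury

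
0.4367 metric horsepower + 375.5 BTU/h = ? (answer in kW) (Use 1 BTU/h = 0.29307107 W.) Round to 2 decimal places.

0.43 kilowatts

0.4367 PS = 0.321192 kW and 375.5 BTU/h = 0.110048 kW.
0.321192 + 0.110048 ≈ 0.43 kW.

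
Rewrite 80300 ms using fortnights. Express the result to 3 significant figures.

6.64 × 10^-5 fortnights

1 millisecond = 8.26720 × 10^-10 fortnights.
So 80300 × 8.26720 × 10^-10 ≈ 6.64 × 10^-5 fortnight.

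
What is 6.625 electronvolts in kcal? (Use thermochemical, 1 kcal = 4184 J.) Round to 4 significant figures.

2.537e-22 kcal

1 electronvolt = 3.82929e-23 kcal.
So 6.625 × 3.82929e-23 ≈ 2.537e-22 kcal.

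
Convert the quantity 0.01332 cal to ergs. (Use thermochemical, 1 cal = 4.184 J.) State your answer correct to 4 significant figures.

1 calorie = 4.18400 × 10^7 erg.
0.01332 × 4.18400 × 10^7 ≈ 557300 erg.

557300 ergs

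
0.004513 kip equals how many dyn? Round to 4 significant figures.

2.007e+6 dyn

1 kip = 4.44822e+8 dyn.
Then 0.004513 × 4.44822e+8 ≈ 2.007e+6 dyn.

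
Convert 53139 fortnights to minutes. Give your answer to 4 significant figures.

1.071e+9 minutes

1 fortnight = 20160.0 minutes.
Then 53139 × 20160.0 ≈ 1.071e+9 min.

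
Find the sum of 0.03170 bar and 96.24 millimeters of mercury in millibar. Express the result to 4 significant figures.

0.03170 bar = 31.7000 mbar and 96.24 mmHg = 128.309 mbar.
31.7000 + 128.309 ≈ 160.0 mbar.

160.0 millibar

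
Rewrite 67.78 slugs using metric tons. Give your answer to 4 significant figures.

0.9892 t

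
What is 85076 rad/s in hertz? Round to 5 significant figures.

1 rad/s = 0.159155 Hz.
85076 × 0.159155 ≈ 13540 Hz.

13540 Hz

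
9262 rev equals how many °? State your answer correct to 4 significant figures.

1 revolution = 360.000 °.
Then 9262 × 360.000 ≈ 3.334e+6 °.

3.334e+6 °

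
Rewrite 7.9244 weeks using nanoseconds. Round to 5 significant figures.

1 week = 6.04800e+14 nanoseconds.
7.9244 × 6.04800e+14 ≈ 4.7927e+15 ns.

4.7927e+15 ns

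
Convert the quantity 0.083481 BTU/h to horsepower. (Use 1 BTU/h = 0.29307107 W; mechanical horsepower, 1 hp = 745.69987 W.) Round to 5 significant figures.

3.2809 × 10^-5 hp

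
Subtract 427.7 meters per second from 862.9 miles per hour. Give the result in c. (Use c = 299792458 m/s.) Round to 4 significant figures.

862.9 mph = 1.28673 × 10^-6 c and 427.7 m/s = 1.42665 × 10^-6 c.
1.28673 × 10^-6 − 1.42665 × 10^-6 ≈ -1.399 × 10^-7 c.

-1.399 × 10^-7 times the speed of light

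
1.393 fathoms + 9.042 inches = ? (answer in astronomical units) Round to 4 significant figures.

1.393 fathom = 1.70291e-11 au and 9.042 in = 1.53523e-12 au.
1.70291e-11 + 1.53523e-12 ≈ 1.856e-11 au.

1.856e-11 astronomical units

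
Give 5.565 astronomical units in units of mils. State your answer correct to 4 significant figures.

3.278e+16 mil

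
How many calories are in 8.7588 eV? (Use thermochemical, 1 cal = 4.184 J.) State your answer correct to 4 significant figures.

3.354 × 10^-19 calories

1 eV = 3.82929 × 10^-20 calories.
Thus 8.7588 × 3.82929 × 10^-20 ≈ 3.354 × 10^-19 cal.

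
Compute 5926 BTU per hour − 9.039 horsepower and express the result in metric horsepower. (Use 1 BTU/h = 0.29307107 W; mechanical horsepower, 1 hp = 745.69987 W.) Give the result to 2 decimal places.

5926 BTU/h = 2.36131 PS and 9.039 hp = 9.16437 PS.
2.36131 − 9.16437 ≈ -6.80 PS.

-6.80 metric horsepower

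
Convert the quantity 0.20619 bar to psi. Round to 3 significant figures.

1 bar = 14.5038 psi.
So 0.20619 × 14.5038 ≈ 2.99 psi.

2.99 psi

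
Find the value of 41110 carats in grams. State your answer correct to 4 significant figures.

1 ct = 0.200000 grams.
Thus 41110 × 0.200000 ≈ 8222 g.

8222 g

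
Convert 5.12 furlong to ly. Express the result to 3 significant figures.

1.09 × 10^-13 ly

1 furlong = 2.12635 × 10^-14 ly.
So 5.12 × 2.12635 × 10^-14 ≈ 1.09 × 10^-13 ly.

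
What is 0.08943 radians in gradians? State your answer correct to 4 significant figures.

1 radian = 63.6620 gradians.
Thus 0.08943 × 63.6620 ≈ 5.693 grad.

5.693 gradians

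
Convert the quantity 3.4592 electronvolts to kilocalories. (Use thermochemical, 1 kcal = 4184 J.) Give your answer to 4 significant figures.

1.325 × 10^-22 kcal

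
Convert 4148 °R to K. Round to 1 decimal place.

2304.4 kelvins

°R = K × 9/5.
Applying the formula gives 2304.4 K.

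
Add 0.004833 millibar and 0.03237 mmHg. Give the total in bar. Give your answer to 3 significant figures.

0.004833 mbar = 4.83300 × 10^-6 bar and 0.03237 mmHg = 4.31565 × 10^-5 bar.
4.83300 × 10^-6 + 4.31565 × 10^-5 ≈ 4.80 × 10^-5 bar.

4.80 × 10^-5 bar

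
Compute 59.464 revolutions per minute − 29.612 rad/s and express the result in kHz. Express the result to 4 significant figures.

59.464 rpm = 0.000991067 kHz and 29.612 rad/s = 0.00471290 kHz.
0.000991067 − 0.00471290 ≈ -0.003722 kHz.

-0.003722 kHz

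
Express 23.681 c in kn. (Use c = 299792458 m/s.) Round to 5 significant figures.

1.3800 × 10^10 knots

1 speed of light = 5.82750 × 10^8 knots.
Thus 23.681 × 5.82750 × 10^8 ≈ 1.3800 × 10^10 kn.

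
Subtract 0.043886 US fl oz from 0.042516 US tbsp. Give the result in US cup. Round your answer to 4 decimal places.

-0.0028 US cup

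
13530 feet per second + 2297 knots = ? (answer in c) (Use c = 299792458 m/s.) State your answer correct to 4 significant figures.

13530 ft/s = 1.37560 × 10^-5 c and 2297 kn = 3.94166 × 10^-6 c.
1.37560 × 10^-5 + 3.94166 × 10^-6 ≈ 1.770 × 10^-5 c.

1.770 × 10^-5 times the speed of light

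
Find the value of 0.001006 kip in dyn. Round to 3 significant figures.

1 kip = 4.44822 × 10^8 dyn.
So 0.001006 × 4.44822 × 10^8 ≈ 447000 dyn.

447000 dyn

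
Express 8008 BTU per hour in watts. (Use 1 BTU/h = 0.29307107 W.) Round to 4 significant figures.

2347 W

1 BTU per hour = 0.293071 W.
So 8008 × 0.293071 ≈ 2347 W.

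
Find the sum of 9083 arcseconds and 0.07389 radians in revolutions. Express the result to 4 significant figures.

0.01877 rev

9083 arcsec = 0.00700849 rev and 0.07389 rad = 0.0117600 rev.
0.00700849 + 0.0117600 ≈ 0.01877 rev.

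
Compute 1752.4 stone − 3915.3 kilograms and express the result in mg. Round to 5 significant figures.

7.2130e+9 mg

1752.4 st = 1.11283e+10 mg and 3915.3 kg = 3.91530e+9 mg.
1.11283e+10 − 3.91530e+9 ≈ 7.2130e+9 mg.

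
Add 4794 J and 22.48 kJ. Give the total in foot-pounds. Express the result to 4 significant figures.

4794 J = 3535.87 ft·lbf and 22.48 kJ = 16580.4 ft·lbf.
3535.87 + 16580.4 ≈ 20120 ft·lbf.

20120 foot-pounds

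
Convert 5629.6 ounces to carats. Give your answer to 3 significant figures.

798000 ct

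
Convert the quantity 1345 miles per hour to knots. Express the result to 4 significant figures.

1169 knots

1 mile per hour = 0.868976 kn.
Then 1345 × 0.868976 ≈ 1169 kn.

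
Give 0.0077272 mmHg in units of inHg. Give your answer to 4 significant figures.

0.0003042 inches of mercury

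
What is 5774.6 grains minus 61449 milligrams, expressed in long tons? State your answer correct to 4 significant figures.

5774.6 gr = 0.000368278 long ton and 61449 mg = 6.04785e-5 long ton.
0.000368278 − 6.04785e-5 ≈ 0.0003078 long ton.

0.0003078 long ton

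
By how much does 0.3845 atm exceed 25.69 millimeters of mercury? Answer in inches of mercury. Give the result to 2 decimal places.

10.49 inHg

0.3845 atm = 11.5047 inHg and 25.69 mmHg = 1.01142 inHg.
11.5047 − 1.01142 ≈ 10.49 inHg.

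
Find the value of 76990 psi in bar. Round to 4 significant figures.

5308 bar

1 pound per square inch = 0.0689476 bar.
Thus 76990 × 0.0689476 ≈ 5308 bar.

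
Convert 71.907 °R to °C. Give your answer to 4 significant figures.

-233.2 degrees Celsius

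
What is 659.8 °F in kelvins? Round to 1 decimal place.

621.9 kelvins

K = (°F + 459.67) × 5/9.
Applying the formula gives 621.9 K.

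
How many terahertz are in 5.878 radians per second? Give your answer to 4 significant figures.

9.355e-13 terahertz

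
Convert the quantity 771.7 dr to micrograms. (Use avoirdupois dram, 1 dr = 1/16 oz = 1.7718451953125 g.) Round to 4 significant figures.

1.367 × 10^9 micrograms

1 dram = 1.77185 × 10^6 μg.
Thus 771.7 × 1.77185 × 10^6 ≈ 1.367 × 10^9 μg.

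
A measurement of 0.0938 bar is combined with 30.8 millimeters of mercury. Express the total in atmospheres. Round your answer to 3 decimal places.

0.133 atmospheres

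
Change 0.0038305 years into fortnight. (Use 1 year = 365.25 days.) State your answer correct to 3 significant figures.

0.0999 fortnights

1 yr = 26.0893 fortnights.
Thus 0.0038305 × 26.0893 ≈ 0.0999 fortnight.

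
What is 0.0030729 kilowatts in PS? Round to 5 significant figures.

0.0041780 PS

1 kW = 1.35962 metric horsepower.
Then 0.0030729 × 1.35962 ≈ 0.0041780 PS.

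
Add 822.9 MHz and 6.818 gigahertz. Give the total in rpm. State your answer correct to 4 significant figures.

822.9 MHz = 4.93740 × 10^10 rpm and 6.818 GHz = 4.09080 × 10^11 rpm.
4.93740 × 10^10 + 4.09080 × 10^11 ≈ 4.585 × 10^11 rpm.

4.585 × 10^11 rpm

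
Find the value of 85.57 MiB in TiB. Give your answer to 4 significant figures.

8.161e-5 tebibytes

1 mebibyte = 9.53674e-7 tebibytes.
85.57 × 9.53674e-7 ≈ 8.161e-5 TiB.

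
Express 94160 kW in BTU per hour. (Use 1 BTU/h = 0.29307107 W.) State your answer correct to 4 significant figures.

3.213e+8 BTU/h

1 kW = 3412.14 BTU/h.
Thus 94160 × 3412.14 ≈ 3.213e+8 BTU/h.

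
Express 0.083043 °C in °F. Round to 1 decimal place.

32.1 °F

°C = (°F − 32) × 5/9.
Applying the formula gives 32.1 °F.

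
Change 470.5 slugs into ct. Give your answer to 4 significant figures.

1 slug = 72969.5 carats.
So 470.5 × 72969.5 ≈ 3.433 × 10^7 ct.

3.433 × 10^7 ct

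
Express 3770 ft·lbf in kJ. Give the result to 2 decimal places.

1 ft·lbf = 0.00135582 kJ.
Then 3770 × 0.00135582 ≈ 5.11 kJ.

5.11 kJ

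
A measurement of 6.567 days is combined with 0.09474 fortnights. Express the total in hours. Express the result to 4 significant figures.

189.4 h

6.567 d = 157.608 h and 0.09474 fortnight = 31.8326 h.
157.608 + 31.8326 ≈ 189.4 h.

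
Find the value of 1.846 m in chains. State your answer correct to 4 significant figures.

0.09176 chains

1 meter = 0.0497097 chain.
Thus 1.846 × 0.0497097 ≈ 0.09176 chain.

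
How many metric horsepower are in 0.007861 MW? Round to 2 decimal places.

10.69 metric horsepower

1 MW = 1359.62 PS.
So 0.007861 × 1359.62 ≈ 10.69 PS.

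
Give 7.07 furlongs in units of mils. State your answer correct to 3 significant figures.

1 furlong = 7.92000e+6 mil.
Then 7.07 × 7.92000e+6 ≈ 5.60e+7 mil.

5.60e+7 mils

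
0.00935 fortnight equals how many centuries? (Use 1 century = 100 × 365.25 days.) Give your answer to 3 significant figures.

3.58 × 10^-6 centuries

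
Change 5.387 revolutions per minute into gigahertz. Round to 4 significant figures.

8.978e-11 GHz

1 revolution per minute = 1.66667e-11 gigahertz.
5.387 × 1.66667e-11 ≈ 8.978e-11 GHz.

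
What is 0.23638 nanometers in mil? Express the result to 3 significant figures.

9.31e-6 mil

1 nanometer = 3.93701e-5 mils.
Then 0.23638 × 3.93701e-5 ≈ 9.31e-6 mil.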